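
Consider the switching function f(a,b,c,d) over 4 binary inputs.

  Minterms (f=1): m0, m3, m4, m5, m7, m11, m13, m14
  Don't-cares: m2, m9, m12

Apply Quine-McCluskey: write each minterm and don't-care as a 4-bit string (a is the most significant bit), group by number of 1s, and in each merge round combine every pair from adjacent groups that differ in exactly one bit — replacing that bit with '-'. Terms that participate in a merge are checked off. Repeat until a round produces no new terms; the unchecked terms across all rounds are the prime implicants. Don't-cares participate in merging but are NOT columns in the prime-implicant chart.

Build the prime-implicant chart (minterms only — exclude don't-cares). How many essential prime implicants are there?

[col 0] 0000*, 0010*, 0011*, 0100*, 0101*, 0111*, 1001*, 1011*, 1100*, 1101*, 1110*
[col 1] -011, -100*, -101*, 0-00, 0-11, 00-0, 001-, 01-1, 010-*, 1-01, 10-1, 11-0, 110-*
[col 2] -10-
Prime implicants: -011, -10-, 0-00, 0-11, 00-0, 001-, 01-1, 1-01, 10-1, 11-0
PI chart (minterm → PIs covering it):
  0 | 0-00,00-0
  3 | -011,0-11,001-
  4 | -10-,0-00
  5 | -10-,01-1
  7 | 0-11,01-1
  11 | -011,10-1
  13 | -10-,1-01
  14 | 11-0  (sole → essential)
Essential prime implicants: 11-0

1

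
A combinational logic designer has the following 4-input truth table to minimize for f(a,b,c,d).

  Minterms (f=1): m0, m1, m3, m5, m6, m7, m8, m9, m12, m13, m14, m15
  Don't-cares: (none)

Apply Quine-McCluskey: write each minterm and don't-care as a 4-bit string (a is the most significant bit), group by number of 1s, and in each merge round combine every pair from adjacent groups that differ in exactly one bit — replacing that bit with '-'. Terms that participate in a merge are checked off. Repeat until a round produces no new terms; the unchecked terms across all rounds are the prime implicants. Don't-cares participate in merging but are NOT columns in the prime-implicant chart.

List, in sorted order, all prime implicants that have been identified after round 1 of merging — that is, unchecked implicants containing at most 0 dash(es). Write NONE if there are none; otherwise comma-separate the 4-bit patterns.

NONE

[col 0] 0000*, 0001*, 0011*, 0101*, 0110*, 0111*, 1000*, 1001*, 1100*, 1101*, 1110*, 1111*
[col 1] -000*, -001*, -101*, -110*, -111*, 0-01*, 0-11*, 00-1*, 000-*, 01-1*, 011-*, 1-00*, 1-01*, 100-*, 11-0*, 11-1*, 110-*, 111-*
[col 2] --01, -00-, -1-1, -11-, 0--1, 1-0-, 11--
Prime implicants: --01, -00-, -1-1, -11-, 0--1, 1-0-, 11--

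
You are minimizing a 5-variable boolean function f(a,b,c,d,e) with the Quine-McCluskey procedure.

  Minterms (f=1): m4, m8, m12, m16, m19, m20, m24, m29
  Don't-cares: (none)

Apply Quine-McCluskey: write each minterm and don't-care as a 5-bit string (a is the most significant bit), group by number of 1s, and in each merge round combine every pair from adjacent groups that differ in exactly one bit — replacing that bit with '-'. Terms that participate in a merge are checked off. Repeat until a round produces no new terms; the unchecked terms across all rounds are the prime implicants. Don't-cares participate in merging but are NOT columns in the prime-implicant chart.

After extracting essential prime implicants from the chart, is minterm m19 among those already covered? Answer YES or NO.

YES

size-2^0 implicants → 00100(✓)  01000(✓)  01100(✓)  10000(✓)  10011  10100(✓)  11000(✓)  11101
size-2^1 implicants → -0100  -1000  0-100  01-00  1-000  10-00
Unchecked terms (primes): -0100, -1000, 0-100, 01-00, 1-000, 10-00, 10011, 11101
Minterm coverage:
  m4 ⊆ -0100,0-100
  m8 ⊆ -1000,01-00
  m12 ⊆ 0-100,01-00
  m16 ⊆ 1-000,10-00
  m19 ⊆ 10011 [E]
  m20 ⊆ -0100,10-00
  m24 ⊆ -1000,1-000
  m29 ⊆ 11101 [E]
E = {10011, 11101}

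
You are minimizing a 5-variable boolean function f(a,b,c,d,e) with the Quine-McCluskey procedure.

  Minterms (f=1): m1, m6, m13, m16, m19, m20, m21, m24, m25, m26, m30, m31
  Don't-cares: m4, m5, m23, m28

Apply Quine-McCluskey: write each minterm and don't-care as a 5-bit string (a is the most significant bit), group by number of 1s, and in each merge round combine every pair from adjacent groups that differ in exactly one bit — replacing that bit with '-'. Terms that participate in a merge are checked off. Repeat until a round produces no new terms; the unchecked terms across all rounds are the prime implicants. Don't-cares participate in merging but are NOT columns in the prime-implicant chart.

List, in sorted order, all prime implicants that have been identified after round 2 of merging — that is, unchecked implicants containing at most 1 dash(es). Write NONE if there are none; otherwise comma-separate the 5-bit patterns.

Round 0: 00001✓ 00100✓ 00101✓ 00110✓ 01101✓ 10000✓ 10011✓ 10100✓ 10101✓ 10111✓ 11000✓ 11001✓ 11010✓ 11100✓ 11110✓ 11111✓
Round 1: -0100✓ -0101✓ 0-101 00-01 001-0 0010-✓ 1-000✓ 1-100✓ 1-111 10-00✓ 10-11 101-1 1010-✓ 11-00✓ 11-10✓ 110-0✓ 1100- 111-0✓ 1111-
Round 2: -010- 1--00 11--0
PIs = {-010-, 0-101, 00-01, 001-0, 1--00, 1-111, 10-11, 101-1, 11--0, 1100-, 1111-}

0-101, 00-01, 001-0, 1-111, 10-11, 101-1, 1100-, 1111-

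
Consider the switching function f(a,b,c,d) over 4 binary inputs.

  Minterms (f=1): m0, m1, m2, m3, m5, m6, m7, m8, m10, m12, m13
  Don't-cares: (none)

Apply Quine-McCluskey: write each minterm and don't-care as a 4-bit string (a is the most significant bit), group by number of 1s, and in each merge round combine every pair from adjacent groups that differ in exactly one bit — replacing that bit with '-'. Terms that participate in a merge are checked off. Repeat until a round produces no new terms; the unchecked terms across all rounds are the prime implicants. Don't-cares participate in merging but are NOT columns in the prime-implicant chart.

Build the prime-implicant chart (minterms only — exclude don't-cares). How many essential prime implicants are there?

Round 0: 0000✓ 0001✓ 0010✓ 0011✓ 0101✓ 0110✓ 0111✓ 1000✓ 1010✓ 1100✓ 1101✓
Round 1: -000✓ -010✓ -101 0-01✓ 0-10✓ 0-11✓ 00-0✓ 00-1✓ 000-✓ 001-✓ 01-1✓ 011-✓ 1-00 10-0✓ 110-
Round 2: -0-0 0--1 0-1- 00--
PIs = {-0-0, -101, 0--1, 0-1-, 00--, 1-00, 110-}
Coverage chart:
  m0: -0-0,00--
  m1: 0--1,00--
  m2: -0-0,0-1-,00--
  m3: 0--1,0-1-,00--
  m5: -101,0--1
  m6: 0-1- ←essential
  m7: 0--1,0-1-
  m8: -0-0,1-00
  m10: -0-0 ←essential
  m12: 1-00,110-
  m13: -101,110-
Essential: -0-0, 0-1-

2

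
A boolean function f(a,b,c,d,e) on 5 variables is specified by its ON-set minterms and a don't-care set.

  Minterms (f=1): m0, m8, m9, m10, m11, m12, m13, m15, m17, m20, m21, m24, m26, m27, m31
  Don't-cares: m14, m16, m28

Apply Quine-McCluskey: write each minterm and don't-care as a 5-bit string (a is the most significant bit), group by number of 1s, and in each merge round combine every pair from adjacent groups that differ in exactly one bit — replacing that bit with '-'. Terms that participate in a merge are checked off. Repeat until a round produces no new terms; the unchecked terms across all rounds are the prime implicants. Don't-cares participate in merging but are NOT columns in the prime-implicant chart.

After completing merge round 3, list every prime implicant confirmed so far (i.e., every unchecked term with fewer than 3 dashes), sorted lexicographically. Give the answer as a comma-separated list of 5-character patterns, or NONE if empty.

--000, -1-00, -1-11, -10-0, -101-, 1--00, 10-0-

Round 0: 00000✓ 01000✓ 01001✓ 01010✓ 01011✓ 01100✓ 01101✓ 01110✓ 01111✓ 10000✓ 10001✓ 10100✓ 10101✓ 11000✓ 11010✓ 11011✓ 11100✓ 11111✓
Round 1: -0000✓ -1000✓ -1010✓ -1011✓ -1100✓ -1111✓ 0-000✓ 01-00✓ 01-01✓ 01-10✓ 01-11✓ 010-0✓ 010-1✓ 0100-✓ 0101-✓ 011-0✓ 011-1✓ 0110-✓ 0111-✓ 1-000✓ 1-100✓ 10-00✓ 10-01✓ 1000-✓ 1010-✓ 11-00✓ 11-11✓ 110-0✓ 1101-✓
Round 2: --000 -1-00 -1-11 -10-0 -101- 01--0✓ 01--1✓ 01-0-✓ 01-1-✓ 010--✓ 011--✓ 1--00 10-0-
Round 3: 01---
PIs = {--000, -1-00, -1-11, -10-0, -101-, 01---, 1--00, 10-0-}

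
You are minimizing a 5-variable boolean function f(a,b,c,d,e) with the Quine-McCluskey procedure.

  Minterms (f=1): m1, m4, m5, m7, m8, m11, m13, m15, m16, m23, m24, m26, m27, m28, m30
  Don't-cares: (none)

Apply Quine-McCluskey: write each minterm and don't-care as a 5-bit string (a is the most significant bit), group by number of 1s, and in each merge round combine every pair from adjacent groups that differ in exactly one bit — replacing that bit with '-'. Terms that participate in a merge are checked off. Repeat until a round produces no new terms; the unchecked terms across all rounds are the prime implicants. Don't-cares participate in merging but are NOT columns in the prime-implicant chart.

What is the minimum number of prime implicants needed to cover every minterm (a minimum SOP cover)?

[col 0] 00001*, 00100*, 00101*, 00111*, 01000*, 01011*, 01101*, 01111*, 10000*, 10111*, 11000*, 11010*, 11011*, 11100*, 11110*
[col 1] -0111, -1000, -1011, 0-101*, 0-111*, 00-01, 001-1*, 0010-, 01-11, 011-1*, 1-000, 11-00*, 11-10*, 110-0*, 1101-, 111-0*
[col 2] 0-1-1, 11--0
Prime implicants: -0111, -1000, -1011, 0-1-1, 00-01, 0010-, 01-11, 1-000, 11--0, 1101-
PI chart (minterm → PIs covering it):
  1 | 00-01  (sole → essential)
  4 | 0010-  (sole → essential)
  5 | 0-1-1,00-01,0010-
  7 | -0111,0-1-1
  8 | -1000  (sole → essential)
  11 | -1011,01-11
  13 | 0-1-1  (sole → essential)
  15 | 0-1-1,01-11
  16 | 1-000  (sole → essential)
  23 | -0111  (sole → essential)
  24 | -1000,1-000,11--0
  26 | 11--0,1101-
  27 | -1011,1101-
  28 | 11--0  (sole → essential)
  30 | 11--0  (sole → essential)
Essential prime implicants: -0111, -1000, 0-1-1, 00-01, 0010-, 1-000, 11--0
Petrick residual → -1011
Minimum SOP uses 8 PIs: b'cde + bc'd'e' + bc'de + a'ce + a'b'd'e + a'b'cd' + ac'd'e' + abe'

8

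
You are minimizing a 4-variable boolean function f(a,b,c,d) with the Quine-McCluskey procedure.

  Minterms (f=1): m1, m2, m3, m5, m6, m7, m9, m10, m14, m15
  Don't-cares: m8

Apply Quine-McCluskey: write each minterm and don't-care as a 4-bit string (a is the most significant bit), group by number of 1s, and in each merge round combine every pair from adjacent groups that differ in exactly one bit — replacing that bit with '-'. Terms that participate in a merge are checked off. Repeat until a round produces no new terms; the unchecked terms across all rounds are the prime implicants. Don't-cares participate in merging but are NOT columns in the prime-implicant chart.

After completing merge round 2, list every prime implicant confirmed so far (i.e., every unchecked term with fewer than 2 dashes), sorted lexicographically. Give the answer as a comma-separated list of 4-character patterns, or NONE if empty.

size-2^0 implicants → 0001(✓)  0010(✓)  0011(✓)  0101(✓)  0110(✓)  0111(✓)  1000(✓)  1001(✓)  1010(✓)  1110(✓)  1111(✓)
size-2^1 implicants → -001  -010(✓)  -110(✓)  -111(✓)  0-01(✓)  0-10(✓)  0-11(✓)  00-1(✓)  001-(✓)  01-1(✓)  011-(✓)  1-10(✓)  10-0  100-  111-(✓)
size-2^2 implicants → --10  -11-  0--1  0-1-
Unchecked terms (primes): --10, -001, -11-, 0--1, 0-1-, 10-0, 100-

-001, 10-0, 100-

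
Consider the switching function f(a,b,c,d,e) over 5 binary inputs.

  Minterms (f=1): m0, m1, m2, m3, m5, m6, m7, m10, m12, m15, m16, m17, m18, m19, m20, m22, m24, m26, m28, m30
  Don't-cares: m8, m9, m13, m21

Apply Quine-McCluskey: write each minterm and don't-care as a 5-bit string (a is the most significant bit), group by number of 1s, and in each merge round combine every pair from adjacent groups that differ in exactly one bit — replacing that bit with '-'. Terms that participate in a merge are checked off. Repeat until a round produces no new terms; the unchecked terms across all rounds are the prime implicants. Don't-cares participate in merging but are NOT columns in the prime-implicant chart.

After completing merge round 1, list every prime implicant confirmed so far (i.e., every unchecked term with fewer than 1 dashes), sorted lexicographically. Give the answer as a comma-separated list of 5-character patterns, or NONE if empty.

NONE

[col 0] 00000*, 00001*, 00010*, 00011*, 00101*, 00110*, 00111*, 01000*, 01001*, 01010*, 01100*, 01101*, 01111*, 10000*, 10001*, 10010*, 10011*, 10100*, 10101*, 10110*, 11000*, 11010*, 11100*, 11110*
[col 1] -0000*, -0001*, -0010*, -0011*, -0101*, -0110*, -1000*, -1010*, -1100*, 0-000*, 0-001*, 0-010*, 0-101*, 0-111*, 00-01*, 00-10*, 00-11*, 000-0*, 000-1*, 0000-*, 0001-*, 001-1*, 0011-*, 01-00*, 01-01*, 010-0*, 0100-*, 011-1*, 0110-*, 1-000*, 1-010*, 1-100*, 1-110*, 10-00*, 10-01*, 10-10*, 100-0*, 100-1*, 1000-*, 1001-*, 101-0*, 1010-*, 11-00*, 11-10*, 110-0*, 111-0*
[col 2] --000*, --010*, -0-01, -0-10, -00-0*, -00-1*, -000-*, -001-*, -1-00, -10-0*, 0--01, 0-0-0*, 0-00-, 0-1-1, 00--1, 00-1-, 000--*, 01-0-, 1--00*, 1--10*, 1-0-0*, 1-1-0*, 10--0*, 10-0-, 100--*, 11--0*
[col 3] --0-0, -00--, 1---0
Prime implicants: --0-0, -0-01, -0-10, -00--, -1-00, 0--01, 0-00-, 0-1-1, 00--1, 00-1-, 01-0-, 1---0, 10-0-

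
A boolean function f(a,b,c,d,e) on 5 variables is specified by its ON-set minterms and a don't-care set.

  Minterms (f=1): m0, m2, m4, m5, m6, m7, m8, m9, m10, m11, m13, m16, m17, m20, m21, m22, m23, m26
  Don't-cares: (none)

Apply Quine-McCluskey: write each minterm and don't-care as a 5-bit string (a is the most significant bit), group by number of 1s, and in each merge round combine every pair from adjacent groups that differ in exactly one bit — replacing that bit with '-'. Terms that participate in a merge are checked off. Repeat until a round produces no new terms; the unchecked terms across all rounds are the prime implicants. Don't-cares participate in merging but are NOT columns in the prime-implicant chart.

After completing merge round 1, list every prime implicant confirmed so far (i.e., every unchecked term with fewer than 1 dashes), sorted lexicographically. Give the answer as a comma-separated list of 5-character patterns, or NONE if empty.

NONE

size-2^0 implicants → 00000(✓)  00010(✓)  00100(✓)  00101(✓)  00110(✓)  00111(✓)  01000(✓)  01001(✓)  01010(✓)  01011(✓)  01101(✓)  10000(✓)  10001(✓)  10100(✓)  10101(✓)  10110(✓)  10111(✓)  11010(✓)
size-2^1 implicants → -0000(✓)  -0100(✓)  -0101(✓)  -0110(✓)  -0111(✓)  -1010  0-000(✓)  0-010(✓)  0-101  00-00(✓)  00-10(✓)  000-0(✓)  001-0(✓)  001-1(✓)  0010-(✓)  0011-(✓)  01-01  010-0(✓)  010-1(✓)  0100-(✓)  0101-(✓)  10-00(✓)  10-01(✓)  1000-(✓)  101-0(✓)  101-1(✓)  1010-(✓)  1011-(✓)
size-2^2 implicants → -0-00  -01-0(✓)  -01-1(✓)  -010-(✓)  -011-(✓)  0-0-0  00--0  001--(✓)  010--  10-0-  101--(✓)
size-2^3 implicants → -01--
Unchecked terms (primes): -0-00, -01--, -1010, 0-0-0, 0-101, 00--0, 01-01, 010--, 10-0-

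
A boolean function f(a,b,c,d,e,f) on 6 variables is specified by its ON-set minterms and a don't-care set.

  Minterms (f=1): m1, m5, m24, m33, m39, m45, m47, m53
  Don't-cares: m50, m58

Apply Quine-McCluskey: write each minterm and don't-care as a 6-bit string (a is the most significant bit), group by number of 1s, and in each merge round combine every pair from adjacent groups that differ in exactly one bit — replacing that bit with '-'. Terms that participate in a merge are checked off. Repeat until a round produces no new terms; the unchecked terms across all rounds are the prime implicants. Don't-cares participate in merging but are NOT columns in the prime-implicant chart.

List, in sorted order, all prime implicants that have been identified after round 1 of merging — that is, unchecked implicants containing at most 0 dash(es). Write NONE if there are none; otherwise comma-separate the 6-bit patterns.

011000, 110101

[col 0] 000001*, 000101*, 011000, 100001*, 100111*, 101101*, 101111*, 110010*, 110101, 111010*
[col 1] -00001, 000-01, 10-111, 1011-1, 11-010
Prime implicants: -00001, 000-01, 011000, 10-111, 1011-1, 11-010, 110101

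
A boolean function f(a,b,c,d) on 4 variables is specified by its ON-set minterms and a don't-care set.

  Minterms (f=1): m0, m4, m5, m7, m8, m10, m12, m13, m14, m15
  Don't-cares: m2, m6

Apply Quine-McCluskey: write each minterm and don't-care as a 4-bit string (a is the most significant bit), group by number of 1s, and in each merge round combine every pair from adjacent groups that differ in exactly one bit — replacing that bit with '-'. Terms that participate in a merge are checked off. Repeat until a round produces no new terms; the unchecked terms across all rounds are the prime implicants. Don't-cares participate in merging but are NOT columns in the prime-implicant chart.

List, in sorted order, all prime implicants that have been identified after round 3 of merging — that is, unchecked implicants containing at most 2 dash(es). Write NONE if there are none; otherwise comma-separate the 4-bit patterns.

NONE

size-2^0 implicants → 0000(✓)  0010(✓)  0100(✓)  0101(✓)  0110(✓)  0111(✓)  1000(✓)  1010(✓)  1100(✓)  1101(✓)  1110(✓)  1111(✓)
size-2^1 implicants → -000(✓)  -010(✓)  -100(✓)  -101(✓)  -110(✓)  -111(✓)  0-00(✓)  0-10(✓)  00-0(✓)  01-0(✓)  01-1(✓)  010-(✓)  011-(✓)  1-00(✓)  1-10(✓)  10-0(✓)  11-0(✓)  11-1(✓)  110-(✓)  111-(✓)
size-2^2 implicants → --00(✓)  --10(✓)  -0-0(✓)  -1-0(✓)  -1-1(✓)  -10-(✓)  -11-(✓)  0--0(✓)  01--(✓)  1--0(✓)  11--(✓)
size-2^3 implicants → ---0  -1--
Unchecked terms (primes): ---0, -1--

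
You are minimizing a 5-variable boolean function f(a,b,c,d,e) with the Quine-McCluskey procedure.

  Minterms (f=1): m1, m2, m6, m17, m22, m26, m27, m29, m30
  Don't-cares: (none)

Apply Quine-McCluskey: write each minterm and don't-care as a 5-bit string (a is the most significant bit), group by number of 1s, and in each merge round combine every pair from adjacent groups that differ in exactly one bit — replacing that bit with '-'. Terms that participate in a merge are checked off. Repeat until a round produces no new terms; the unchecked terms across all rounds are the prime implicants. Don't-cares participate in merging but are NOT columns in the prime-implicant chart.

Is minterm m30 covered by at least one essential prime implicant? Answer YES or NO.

[col 0] 00001*, 00010*, 00110*, 10001*, 10110*, 11010*, 11011*, 11101, 11110*
[col 1] -0001, -0110, 00-10, 1-110, 11-10, 1101-
Prime implicants: -0001, -0110, 00-10, 1-110, 11-10, 1101-, 11101
PI chart (minterm → PIs covering it):
  1 | -0001  (sole → essential)
  2 | 00-10  (sole → essential)
  6 | -0110,00-10
  17 | -0001  (sole → essential)
  22 | -0110,1-110
  26 | 11-10,1101-
  27 | 1101-  (sole → essential)
  29 | 11101  (sole → essential)
  30 | 1-110,11-10
Essential prime implicants: -0001, 00-10, 1101-, 11101

NO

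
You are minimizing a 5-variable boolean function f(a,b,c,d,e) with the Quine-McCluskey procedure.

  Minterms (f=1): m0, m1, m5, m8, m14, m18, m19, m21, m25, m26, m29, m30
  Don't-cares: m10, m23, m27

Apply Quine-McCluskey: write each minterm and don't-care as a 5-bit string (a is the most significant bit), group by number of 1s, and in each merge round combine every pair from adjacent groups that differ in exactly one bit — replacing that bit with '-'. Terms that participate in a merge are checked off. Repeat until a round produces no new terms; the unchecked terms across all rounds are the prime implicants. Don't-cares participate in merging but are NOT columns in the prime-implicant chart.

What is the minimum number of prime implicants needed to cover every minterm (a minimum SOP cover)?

Round 0: 00000✓ 00001✓ 00101✓ 01000✓ 01010✓ 01110✓ 10010✓ 10011✓ 10101✓ 10111✓ 11001✓ 11010✓ 11011✓ 11101✓ 11110✓
Round 1: -0101 -1010✓ -1110✓ 0-000 00-01 0000- 01-10✓ 010-0 1-010✓ 1-011✓ 1-101 10-11 1001-✓ 101-1 11-01 11-10✓ 110-1 1101-✓
Round 2: -1-10 1-01-
PIs = {-0101, -1-10, 0-000, 00-01, 0000-, 010-0, 1-01-, 1-101, 10-11, 101-1, 11-01, 110-1}
Coverage chart:
  m0: 0-000,0000-
  m1: 00-01,0000-
  m5: -0101,00-01
  m8: 0-000,010-0
  m14: -1-10 ←essential
  m18: 1-01- ←essential
  m19: 1-01-,10-11
  m21: -0101,1-101,101-1
  m25: 11-01,110-1
  m26: -1-10,1-01-
  m29: 1-101,11-01
  m30: -1-10 ←essential
Essential: -1-10, 1-01-
Petrick residual → -0101, 0-000, 00-01, 11-01
Min cover (6 terms): b'cd'e + bde' + a'c'd'e' + a'b'd'e + ac'd + abd'e

6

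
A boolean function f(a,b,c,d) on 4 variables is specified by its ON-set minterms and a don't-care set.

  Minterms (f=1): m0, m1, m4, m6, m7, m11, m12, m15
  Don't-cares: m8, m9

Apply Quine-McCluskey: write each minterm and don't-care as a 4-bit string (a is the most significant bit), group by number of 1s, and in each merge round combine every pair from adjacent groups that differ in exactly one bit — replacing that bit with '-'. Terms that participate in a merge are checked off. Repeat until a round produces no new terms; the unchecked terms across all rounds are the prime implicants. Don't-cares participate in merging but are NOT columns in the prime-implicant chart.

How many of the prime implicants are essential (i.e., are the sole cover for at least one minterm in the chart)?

2

Round 0: 0000✓ 0001✓ 0100✓ 0110✓ 0111✓ 1000✓ 1001✓ 1011✓ 1100✓ 1111✓
Round 1: -000✓ -001✓ -100✓ -111 0-00✓ 000-✓ 01-0 011- 1-00✓ 1-11 10-1 100-✓
Round 2: --00 -00-
PIs = {--00, -00-, -111, 01-0, 011-, 1-11, 10-1}
Coverage chart:
  m0: --00,-00-
  m1: -00- ←essential
  m4: --00,01-0
  m6: 01-0,011-
  m7: -111,011-
  m11: 1-11,10-1
  m12: --00 ←essential
  m15: -111,1-11
Essential: --00, -00-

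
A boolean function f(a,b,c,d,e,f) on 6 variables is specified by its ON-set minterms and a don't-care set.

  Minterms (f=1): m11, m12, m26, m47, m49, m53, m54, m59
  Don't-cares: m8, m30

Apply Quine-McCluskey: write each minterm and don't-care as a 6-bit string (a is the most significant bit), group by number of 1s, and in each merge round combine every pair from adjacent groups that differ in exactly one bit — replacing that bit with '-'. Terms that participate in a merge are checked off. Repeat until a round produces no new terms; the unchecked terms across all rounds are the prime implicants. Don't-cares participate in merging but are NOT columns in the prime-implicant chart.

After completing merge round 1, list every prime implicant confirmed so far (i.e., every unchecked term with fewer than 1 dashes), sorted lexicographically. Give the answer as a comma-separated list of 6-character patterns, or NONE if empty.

size-2^0 implicants → 001000(✓)  001011  001100(✓)  011010(✓)  011110(✓)  101111  110001(✓)  110101(✓)  110110  111011
size-2^1 implicants → 001-00  011-10  110-01
Unchecked terms (primes): 001-00, 001011, 011-10, 101111, 110-01, 110110, 111011

001011, 101111, 110110, 111011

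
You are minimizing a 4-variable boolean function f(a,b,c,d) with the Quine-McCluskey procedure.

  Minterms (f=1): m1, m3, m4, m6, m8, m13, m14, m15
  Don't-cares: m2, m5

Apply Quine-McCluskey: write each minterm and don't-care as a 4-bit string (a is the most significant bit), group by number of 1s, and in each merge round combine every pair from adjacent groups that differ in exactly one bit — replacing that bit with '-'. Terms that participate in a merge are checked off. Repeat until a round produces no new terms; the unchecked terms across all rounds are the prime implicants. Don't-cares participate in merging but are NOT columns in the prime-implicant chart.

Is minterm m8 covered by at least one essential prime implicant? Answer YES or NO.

Round 0: 0001✓ 0010✓ 0011✓ 0100✓ 0101✓ 0110✓ 1000 1101✓ 1110✓ 1111✓
Round 1: -101 -110 0-01 0-10 00-1 001- 01-0 010- 11-1 111-
PIs = {-101, -110, 0-01, 0-10, 00-1, 001-, 01-0, 010-, 1000, 11-1, 111-}
Coverage chart:
  m1: 0-01,00-1
  m3: 00-1,001-
  m4: 01-0,010-
  m6: -110,0-10,01-0
  m8: 1000 ←essential
  m13: -101,11-1
  m14: -110,111-
  m15: 11-1,111-
Essential: 1000

YES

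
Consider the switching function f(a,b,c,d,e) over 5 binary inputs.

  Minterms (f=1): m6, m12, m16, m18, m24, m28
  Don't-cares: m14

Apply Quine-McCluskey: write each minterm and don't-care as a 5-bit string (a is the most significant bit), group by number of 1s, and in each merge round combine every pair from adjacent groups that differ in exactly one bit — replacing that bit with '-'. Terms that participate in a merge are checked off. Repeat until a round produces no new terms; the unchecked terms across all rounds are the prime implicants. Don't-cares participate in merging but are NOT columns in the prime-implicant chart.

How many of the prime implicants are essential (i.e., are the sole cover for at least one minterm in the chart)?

[col 0] 00110*, 01100*, 01110*, 10000*, 10010*, 11000*, 11100*
[col 1] -1100, 0-110, 011-0, 1-000, 100-0, 11-00
Prime implicants: -1100, 0-110, 011-0, 1-000, 100-0, 11-00
PI chart (minterm → PIs covering it):
  6 | 0-110  (sole → essential)
  12 | -1100,011-0
  16 | 1-000,100-0
  18 | 100-0  (sole → essential)
  24 | 1-000,11-00
  28 | -1100,11-00
Essential prime implicants: 0-110, 100-0

2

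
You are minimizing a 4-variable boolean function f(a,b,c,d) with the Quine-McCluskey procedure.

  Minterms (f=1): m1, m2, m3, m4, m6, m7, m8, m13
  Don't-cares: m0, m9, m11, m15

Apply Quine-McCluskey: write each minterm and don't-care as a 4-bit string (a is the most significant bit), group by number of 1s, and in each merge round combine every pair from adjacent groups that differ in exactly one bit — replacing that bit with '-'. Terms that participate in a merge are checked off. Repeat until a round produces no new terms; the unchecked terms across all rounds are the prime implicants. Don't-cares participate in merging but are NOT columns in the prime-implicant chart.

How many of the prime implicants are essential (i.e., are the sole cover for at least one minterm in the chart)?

3

Round 0: 0000✓ 0001✓ 0010✓ 0011✓ 0100✓ 0110✓ 0111✓ 1000✓ 1001✓ 1011✓ 1101✓ 1111✓
Round 1: -000✓ -001✓ -011✓ -111✓ 0-00✓ 0-10✓ 0-11✓ 00-0✓ 00-1✓ 000-✓ 001-✓ 01-0✓ 011-✓ 1-01✓ 1-11✓ 10-1✓ 100-✓ 11-1✓
Round 2: --11 -0-1 -00- 0--0 0-1- 00-- 1--1
PIs = {--11, -0-1, -00-, 0--0, 0-1-, 00--, 1--1}
Coverage chart:
  m1: -0-1,-00-,00--
  m2: 0--0,0-1-,00--
  m3: --11,-0-1,0-1-,00--
  m4: 0--0 ←essential
  m6: 0--0,0-1-
  m7: --11,0-1-
  m8: -00- ←essential
  m13: 1--1 ←essential
Essential: -00-, 0--0, 1--1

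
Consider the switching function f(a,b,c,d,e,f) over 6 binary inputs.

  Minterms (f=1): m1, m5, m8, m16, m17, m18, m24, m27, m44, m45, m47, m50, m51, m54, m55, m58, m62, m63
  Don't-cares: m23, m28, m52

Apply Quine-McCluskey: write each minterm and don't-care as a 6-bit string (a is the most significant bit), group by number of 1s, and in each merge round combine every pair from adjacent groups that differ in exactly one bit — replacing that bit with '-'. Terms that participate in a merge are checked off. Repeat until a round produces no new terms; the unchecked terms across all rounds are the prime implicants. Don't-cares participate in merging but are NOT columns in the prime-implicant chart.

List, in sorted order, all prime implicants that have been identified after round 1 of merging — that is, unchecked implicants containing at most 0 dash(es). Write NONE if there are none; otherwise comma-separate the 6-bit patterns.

size-2^0 implicants → 000001(✓)  000101(✓)  001000(✓)  010000(✓)  010001(✓)  010010(✓)  010111(✓)  011000(✓)  011011  011100(✓)  101100(✓)  101101(✓)  101111(✓)  110010(✓)  110011(✓)  110100(✓)  110110(✓)  110111(✓)  111010(✓)  111110(✓)  111111(✓)
size-2^1 implicants → -10010  -10111  0-0001  0-1000  000-01  01-000  0100-0  01000-  011-00  1-1111  1011-1  10110-  11-010(✓)  11-110(✓)  11-111(✓)  110-10(✓)  110-11(✓)  11001-(✓)  1101-0  11011-(✓)  111-10(✓)  11111-(✓)
size-2^2 implicants → 11--10  11-11-  110-1-
Unchecked terms (primes): -10010, -10111, 0-0001, 0-1000, 000-01, 01-000, 0100-0, 01000-, 011-00, 011011, 1-1111, 1011-1, 10110-, 11--10, 11-11-, 110-1-, 1101-0

011011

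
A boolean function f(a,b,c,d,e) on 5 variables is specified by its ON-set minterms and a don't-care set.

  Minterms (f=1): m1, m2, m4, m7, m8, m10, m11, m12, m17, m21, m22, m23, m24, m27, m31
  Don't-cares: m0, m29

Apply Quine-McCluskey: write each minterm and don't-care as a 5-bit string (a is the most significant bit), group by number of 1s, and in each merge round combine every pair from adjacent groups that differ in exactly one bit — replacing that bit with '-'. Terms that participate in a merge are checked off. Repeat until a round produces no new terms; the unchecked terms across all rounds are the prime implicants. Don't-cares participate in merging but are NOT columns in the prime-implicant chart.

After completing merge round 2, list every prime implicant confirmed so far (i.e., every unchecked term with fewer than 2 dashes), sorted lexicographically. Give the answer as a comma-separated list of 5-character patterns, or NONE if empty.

-0001, -0111, -1000, -1011, 0000-, 0101-, 10-01, 1011-, 11-11

size-2^0 implicants → 00000(✓)  00001(✓)  00010(✓)  00100(✓)  00111(✓)  01000(✓)  01010(✓)  01011(✓)  01100(✓)  10001(✓)  10101(✓)  10110(✓)  10111(✓)  11000(✓)  11011(✓)  11101(✓)  11111(✓)
size-2^1 implicants → -0001  -0111  -1000  -1011  0-000(✓)  0-010(✓)  0-100(✓)  00-00(✓)  000-0(✓)  0000-  01-00(✓)  010-0(✓)  0101-  1-101(✓)  1-111(✓)  10-01  101-1(✓)  1011-  11-11  111-1(✓)
size-2^2 implicants → 0--00  0-0-0  1-1-1
Unchecked terms (primes): -0001, -0111, -1000, -1011, 0--00, 0-0-0, 0000-, 0101-, 1-1-1, 10-01, 1011-, 11-11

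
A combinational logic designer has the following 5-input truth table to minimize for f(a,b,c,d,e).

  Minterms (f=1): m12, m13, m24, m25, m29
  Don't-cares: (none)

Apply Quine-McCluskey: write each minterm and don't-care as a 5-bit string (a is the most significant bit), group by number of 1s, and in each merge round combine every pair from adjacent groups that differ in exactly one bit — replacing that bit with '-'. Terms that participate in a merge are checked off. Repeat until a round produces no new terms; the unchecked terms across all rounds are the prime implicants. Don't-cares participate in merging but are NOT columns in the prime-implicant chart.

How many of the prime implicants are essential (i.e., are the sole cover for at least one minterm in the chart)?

2

size-2^0 implicants → 01100(✓)  01101(✓)  11000(✓)  11001(✓)  11101(✓)
size-2^1 implicants → -1101  0110-  11-01  1100-
Unchecked terms (primes): -1101, 0110-, 11-01, 1100-
Minterm coverage:
  m12 ⊆ 0110- [E]
  m13 ⊆ -1101,0110-
  m24 ⊆ 1100- [E]
  m25 ⊆ 11-01,1100-
  m29 ⊆ -1101,11-01
E = {0110-, 1100-}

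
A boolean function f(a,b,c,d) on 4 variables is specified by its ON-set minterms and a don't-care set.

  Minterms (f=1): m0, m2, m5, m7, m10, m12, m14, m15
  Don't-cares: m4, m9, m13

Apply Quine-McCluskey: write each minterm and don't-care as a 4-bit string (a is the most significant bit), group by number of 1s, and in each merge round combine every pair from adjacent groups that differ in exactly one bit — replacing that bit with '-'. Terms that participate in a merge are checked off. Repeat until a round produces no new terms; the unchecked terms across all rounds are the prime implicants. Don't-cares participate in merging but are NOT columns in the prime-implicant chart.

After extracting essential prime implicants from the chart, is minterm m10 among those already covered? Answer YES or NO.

[col 0] 0000*, 0010*, 0100*, 0101*, 0111*, 1001*, 1010*, 1100*, 1101*, 1110*, 1111*
[col 1] -010, -100*, -101*, -111*, 0-00, 00-0, 01-1*, 010-*, 1-01, 1-10, 11-0*, 11-1*, 110-*, 111-*
[col 2] -1-1, -10-, 11--
Prime implicants: -010, -1-1, -10-, 0-00, 00-0, 1-01, 1-10, 11--
PI chart (minterm → PIs covering it):
  0 | 0-00,00-0
  2 | -010,00-0
  5 | -1-1,-10-
  7 | -1-1  (sole → essential)
  10 | -010,1-10
  12 | -10-,11--
  14 | 1-10,11--
  15 | -1-1,11--
Essential prime implicants: -1-1

NO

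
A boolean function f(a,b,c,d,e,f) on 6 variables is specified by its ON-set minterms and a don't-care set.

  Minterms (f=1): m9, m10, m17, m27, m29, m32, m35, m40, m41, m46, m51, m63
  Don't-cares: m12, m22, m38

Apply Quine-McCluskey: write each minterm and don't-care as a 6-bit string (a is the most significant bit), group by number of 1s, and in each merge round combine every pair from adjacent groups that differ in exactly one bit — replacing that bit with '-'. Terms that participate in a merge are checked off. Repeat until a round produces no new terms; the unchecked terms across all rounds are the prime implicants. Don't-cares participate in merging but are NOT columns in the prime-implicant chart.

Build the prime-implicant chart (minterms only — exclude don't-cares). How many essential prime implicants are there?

9

Round 0: 001001✓ 001010 001100 010001 010110 011011 011101 100000✓ 100011✓ 100110✓ 101000✓ 101001✓ 101110✓ 110011✓ 111111
Round 1: -01001 1-0011 10-000 10-110 10100-
PIs = {-01001, 001010, 001100, 010001, 010110, 011011, 011101, 1-0011, 10-000, 10-110, 10100-, 111111}
Coverage chart:
  m9: -01001 ←essential
  m10: 001010 ←essential
  m17: 010001 ←essential
  m27: 011011 ←essential
  m29: 011101 ←essential
  m32: 10-000 ←essential
  m35: 1-0011 ←essential
  m40: 10-000,10100-
  m41: -01001,10100-
  m46: 10-110 ←essential
  m51: 1-0011 ←essential
  m63: 111111 ←essential
Essential: -01001, 001010, 010001, 011011, 011101, 1-0011, 10-000, 10-110, 111111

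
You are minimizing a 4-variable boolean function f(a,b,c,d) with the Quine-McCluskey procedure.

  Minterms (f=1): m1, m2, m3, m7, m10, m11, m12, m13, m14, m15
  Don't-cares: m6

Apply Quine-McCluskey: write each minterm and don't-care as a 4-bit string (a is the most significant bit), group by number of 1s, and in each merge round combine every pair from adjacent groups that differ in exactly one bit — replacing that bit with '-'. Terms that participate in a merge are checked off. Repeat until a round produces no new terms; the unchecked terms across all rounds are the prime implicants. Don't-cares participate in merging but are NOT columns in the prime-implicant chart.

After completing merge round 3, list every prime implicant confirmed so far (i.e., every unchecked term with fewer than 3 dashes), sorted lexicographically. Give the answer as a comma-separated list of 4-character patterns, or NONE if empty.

00-1, 11--

[col 0] 0001*, 0010*, 0011*, 0110*, 0111*, 1010*, 1011*, 1100*, 1101*, 1110*, 1111*
[col 1] -010*, -011*, -110*, -111*, 0-10*, 0-11*, 00-1, 001-*, 011-*, 1-10*, 1-11*, 101-*, 11-0*, 11-1*, 110-*, 111-*
[col 2] --10*, --11*, -01-*, -11-*, 0-1-*, 1-1-*, 11--
[col 3] --1-
Prime implicants: --1-, 00-1, 11--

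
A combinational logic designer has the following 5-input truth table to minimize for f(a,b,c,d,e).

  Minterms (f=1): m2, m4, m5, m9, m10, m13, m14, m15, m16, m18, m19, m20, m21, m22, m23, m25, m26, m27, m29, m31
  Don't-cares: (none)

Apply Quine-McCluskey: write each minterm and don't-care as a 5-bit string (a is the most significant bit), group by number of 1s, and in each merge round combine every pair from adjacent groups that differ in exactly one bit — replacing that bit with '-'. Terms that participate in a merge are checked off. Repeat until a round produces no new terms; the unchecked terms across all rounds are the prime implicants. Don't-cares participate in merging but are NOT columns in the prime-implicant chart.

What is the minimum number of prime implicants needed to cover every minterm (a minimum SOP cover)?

6

[col 0] 00010*, 00100*, 00101*, 01001*, 01010*, 01101*, 01110*, 01111*, 10000*, 10010*, 10011*, 10100*, 10101*, 10110*, 10111*, 11001*, 11010*, 11011*, 11101*, 11111*
[col 1] -0010*, -0100*, -0101*, -1001*, -1010*, -1101*, -1111*, 0-010*, 0-101*, 0010-*, 01-01*, 01-10, 011-1*, 0111-, 1-010*, 1-011*, 1-101*, 1-111*, 10-00*, 10-10*, 10-11*, 100-0*, 1001-*, 101-0*, 101-1*, 1010-*, 1011-*, 11-01*, 11-11*, 110-1*, 1101-*, 111-1*
[col 2] --010, --101, -010-, -1-01, -11-1, 1--11, 1-01-, 1-1-1, 10--0, 10-1-, 101--, 11--1
Prime implicants: --010, --101, -010-, -1-01, -11-1, 01-10, 0111-, 1--11, 1-01-, 1-1-1, 10--0, 10-1-, 101--, 11--1
PI chart (minterm → PIs covering it):
  2 | --010  (sole → essential)
  4 | -010-  (sole → essential)
  5 | --101,-010-
  9 | -1-01  (sole → essential)
  10 | --010,01-10
  13 | --101,-1-01,-11-1
  14 | 01-10,0111-
  15 | -11-1,0111-
  16 | 10--0  (sole → essential)
  18 | --010,1-01-,10--0,10-1-
  19 | 1--11,1-01-,10-1-
  20 | -010-,10--0,101--
  21 | --101,-010-,1-1-1,101--
  22 | 10--0,10-1-,101--
  23 | 1--11,1-1-1,10-1-,101--
  25 | -1-01,11--1
  26 | --010,1-01-
  27 | 1--11,1-01-,11--1
  29 | --101,-1-01,-11-1,1-1-1,11--1
  31 | -11-1,1--11,1-1-1,11--1
Essential prime implicants: --010, -010-, -1-01, 10--0
Petrick residual → 0111-, 1--11
Minimum SOP uses 6 PIs: c'de' + b'cd' + bd'e + a'bcd + ade + ab'e'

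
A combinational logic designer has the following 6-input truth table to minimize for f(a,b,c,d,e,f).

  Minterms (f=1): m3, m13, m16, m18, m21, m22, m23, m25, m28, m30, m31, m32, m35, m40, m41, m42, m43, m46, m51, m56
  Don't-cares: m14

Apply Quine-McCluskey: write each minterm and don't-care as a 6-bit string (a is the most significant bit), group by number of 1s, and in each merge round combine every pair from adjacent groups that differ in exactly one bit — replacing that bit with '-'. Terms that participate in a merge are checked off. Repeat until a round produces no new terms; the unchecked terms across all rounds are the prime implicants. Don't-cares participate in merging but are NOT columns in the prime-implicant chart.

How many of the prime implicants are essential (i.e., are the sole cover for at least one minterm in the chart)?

Round 0: 000011✓ 001101 001110✓ 010000✓ 010010✓ 010101✓ 010110✓ 010111✓ 011001 011100✓ 011110✓ 011111✓ 100000✓ 100011✓ 101000✓ 101001✓ 101010✓ 101011✓ 101110✓ 110011✓ 111000✓
Round 1: -00011 -01110 0-1110 01-110✓ 01-111✓ 010-10 0100-0 0101-1 01011-✓ 0111-0 01111-✓ 1-0011 1-1000 10-000 10-011 101-10 1010-0✓ 1010-1✓ 10100-✓ 10101-✓
Round 2: 01-11- 1010--
PIs = {-00011, -01110, 0-1110, 001101, 01-11-, 010-10, 0100-0, 0101-1, 011001, 0111-0, 1-0011, 1-1000, 10-000, 10-011, 101-10, 1010--}
Coverage chart:
  m3: -00011 ←essential
  m13: 001101 ←essential
  m16: 0100-0 ←essential
  m18: 010-10,0100-0
  m21: 0101-1 ←essential
  m22: 01-11-,010-10
  m23: 01-11-,0101-1
  m25: 011001 ←essential
  m28: 0111-0 ←essential
  m30: 0-1110,01-11-,0111-0
  m31: 01-11- ←essential
  m32: 10-000 ←essential
  m35: -00011,1-0011,10-011
  m40: 1-1000,10-000,1010--
  m41: 1010-- ←essential
  m42: 101-10,1010--
  m43: 10-011,1010--
  m46: -01110,101-10
  m51: 1-0011 ←essential
  m56: 1-1000 ←essential
Essential: -00011, 001101, 01-11-, 0100-0, 0101-1, 011001, 0111-0, 1-0011, 1-1000, 10-000, 1010--

11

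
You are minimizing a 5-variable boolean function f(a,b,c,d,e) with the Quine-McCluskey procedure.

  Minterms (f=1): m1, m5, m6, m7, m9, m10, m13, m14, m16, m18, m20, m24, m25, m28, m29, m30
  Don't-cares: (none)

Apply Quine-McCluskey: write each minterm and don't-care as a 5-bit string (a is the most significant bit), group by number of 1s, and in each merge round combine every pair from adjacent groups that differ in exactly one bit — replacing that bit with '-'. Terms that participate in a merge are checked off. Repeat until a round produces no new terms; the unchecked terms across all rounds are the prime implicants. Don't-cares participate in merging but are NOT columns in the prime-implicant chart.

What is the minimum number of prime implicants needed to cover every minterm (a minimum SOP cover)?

7

[col 0] 00001*, 00101*, 00110*, 00111*, 01001*, 01010*, 01101*, 01110*, 10000*, 10010*, 10100*, 11000*, 11001*, 11100*, 11101*, 11110*
[col 1] -1001*, -1101*, -1110, 0-001*, 0-101*, 0-110, 00-01*, 001-1, 0011-, 01-01*, 01-10, 1-000*, 1-100*, 10-00*, 100-0, 11-00*, 11-01*, 1100-*, 111-0, 1110-*
[col 2] -1-01, 0--01, 1--00, 11-0-
Prime implicants: -1-01, -1110, 0--01, 0-110, 001-1, 0011-, 01-10, 1--00, 100-0, 11-0-, 111-0
PI chart (minterm → PIs covering it):
  1 | 0--01  (sole → essential)
  5 | 0--01,001-1
  6 | 0-110,0011-
  7 | 001-1,0011-
  9 | -1-01,0--01
  10 | 01-10  (sole → essential)
  13 | -1-01,0--01
  14 | -1110,0-110,01-10
  16 | 1--00,100-0
  18 | 100-0  (sole → essential)
  20 | 1--00  (sole → essential)
  24 | 1--00,11-0-
  25 | -1-01,11-0-
  28 | 1--00,11-0-,111-0
  29 | -1-01,11-0-
  30 | -1110,111-0
Essential prime implicants: 0--01, 01-10, 1--00, 100-0
Petrick residual → -1-01, -1110, 0011-
Minimum SOP uses 7 PIs: bd'e + bcde' + a'd'e + a'b'cd + a'bde' + ad'e' + ab'c'e'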